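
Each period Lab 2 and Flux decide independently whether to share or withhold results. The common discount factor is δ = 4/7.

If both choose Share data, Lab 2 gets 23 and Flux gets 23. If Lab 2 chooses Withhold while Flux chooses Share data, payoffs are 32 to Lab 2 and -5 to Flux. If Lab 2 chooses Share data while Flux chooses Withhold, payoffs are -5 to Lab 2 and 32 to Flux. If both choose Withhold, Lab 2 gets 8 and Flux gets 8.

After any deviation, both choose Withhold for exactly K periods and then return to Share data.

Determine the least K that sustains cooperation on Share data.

2

Need Σ_{k=1}^{K} δ^k ≥ (32−23)/(23−8) = 0.6000 at δ = 4/7.
At K = 1 the sum is 0.5714 < 0.6000; at K = 2 it is 0.8980 ≥ 0.6000.
So the minimum punishment length is K = 2.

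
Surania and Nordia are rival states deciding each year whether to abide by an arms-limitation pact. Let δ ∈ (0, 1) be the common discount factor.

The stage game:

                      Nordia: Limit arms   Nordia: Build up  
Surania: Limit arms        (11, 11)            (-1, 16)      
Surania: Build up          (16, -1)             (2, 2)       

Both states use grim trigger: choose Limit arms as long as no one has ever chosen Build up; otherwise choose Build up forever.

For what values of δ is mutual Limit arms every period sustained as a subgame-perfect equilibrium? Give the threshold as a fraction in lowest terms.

11/(1−δ) ≥ 16 + 2δ/(1−δ)
11 ≥ 16 − 14δ
δ ≥ 5/14.

5/14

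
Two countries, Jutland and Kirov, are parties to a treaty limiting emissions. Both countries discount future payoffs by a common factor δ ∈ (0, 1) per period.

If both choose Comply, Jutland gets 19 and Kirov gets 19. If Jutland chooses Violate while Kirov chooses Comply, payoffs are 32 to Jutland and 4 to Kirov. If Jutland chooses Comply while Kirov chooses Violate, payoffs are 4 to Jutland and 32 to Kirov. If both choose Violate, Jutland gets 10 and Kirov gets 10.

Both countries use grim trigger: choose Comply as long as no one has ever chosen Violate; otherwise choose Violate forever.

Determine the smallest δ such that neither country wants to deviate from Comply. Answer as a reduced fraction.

13/22

19/(1−δ) ≥ 32 + 10δ/(1−δ)
19 ≥ 32 − 22δ
δ ≥ 13/22.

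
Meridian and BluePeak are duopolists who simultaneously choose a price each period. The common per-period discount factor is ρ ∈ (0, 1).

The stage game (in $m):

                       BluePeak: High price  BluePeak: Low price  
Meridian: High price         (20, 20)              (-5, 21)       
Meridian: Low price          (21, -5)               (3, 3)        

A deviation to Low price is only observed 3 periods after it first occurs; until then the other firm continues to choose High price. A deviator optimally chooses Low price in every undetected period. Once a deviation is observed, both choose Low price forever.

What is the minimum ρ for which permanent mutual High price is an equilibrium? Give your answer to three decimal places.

0.382

The best deviation is to choose Low price for all 3 undetected periods, earning 21 each, then 3 forever once detected.
Deviation value: 21(1−ρ^3)/(1−ρ) + 3ρ^3/(1−ρ); cooperation value: 20/(1−ρ).
IC: 20 ≥ 21(1−ρ^3) + 3ρ^3 = 21 − 18ρ^3.
So ρ^3 ≥ 1/18, giving ρ ≥ (1/18)^(1/3) ≈ 0.382.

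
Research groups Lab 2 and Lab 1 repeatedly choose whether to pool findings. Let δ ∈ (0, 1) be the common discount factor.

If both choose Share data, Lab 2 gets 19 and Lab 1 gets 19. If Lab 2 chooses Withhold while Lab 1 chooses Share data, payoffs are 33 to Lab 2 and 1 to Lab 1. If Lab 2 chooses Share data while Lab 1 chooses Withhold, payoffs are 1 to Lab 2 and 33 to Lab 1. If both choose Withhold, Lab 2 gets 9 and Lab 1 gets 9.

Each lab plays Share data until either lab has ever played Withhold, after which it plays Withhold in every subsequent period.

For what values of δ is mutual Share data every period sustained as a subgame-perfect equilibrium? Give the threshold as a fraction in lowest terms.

7/12

Cooperation forever yields 19 each period: 19/(1−δ).
Deviating yields 33 once, then 9 forever: 33 + 9δ/(1−δ).
No profitable deviation requires 19/(1−δ) ≥ 33 + 9δ/(1−δ).
Multiplying by (1−δ): 19 ≥ 33(1−δ) + 9δ = 33 − 24δ.
So 24δ ≥ 14, i.e. δ ≥ 14/24 = 7/12.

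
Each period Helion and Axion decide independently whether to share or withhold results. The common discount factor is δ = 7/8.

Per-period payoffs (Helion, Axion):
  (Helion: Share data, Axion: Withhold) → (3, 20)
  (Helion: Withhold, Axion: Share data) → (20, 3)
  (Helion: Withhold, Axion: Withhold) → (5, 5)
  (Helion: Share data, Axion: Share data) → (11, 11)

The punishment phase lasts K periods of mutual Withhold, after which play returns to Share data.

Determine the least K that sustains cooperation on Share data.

No profitable deviation requires (11−5)(δ+…+δ^K) ≥ 20−11, i.e. δ+…+δ^K ≥ 3/2 ≈ 1.5000.
With δ = 7/8, the partial sums are K=1: 0.8750, K=2: 1.6406.
K = 2 is the first length at which the sum reaches 1.5000.

2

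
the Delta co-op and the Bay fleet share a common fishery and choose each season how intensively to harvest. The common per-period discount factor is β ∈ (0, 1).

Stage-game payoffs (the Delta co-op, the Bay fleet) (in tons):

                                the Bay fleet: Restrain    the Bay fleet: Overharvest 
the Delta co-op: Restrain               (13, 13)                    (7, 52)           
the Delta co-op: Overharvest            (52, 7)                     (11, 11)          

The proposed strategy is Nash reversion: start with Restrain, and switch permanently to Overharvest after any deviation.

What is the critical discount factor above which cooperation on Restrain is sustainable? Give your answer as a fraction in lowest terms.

39/41

13/(1−β) ≥ 52 + 11β/(1−β)
13 ≥ 52 − 41β
β ≥ 39/41.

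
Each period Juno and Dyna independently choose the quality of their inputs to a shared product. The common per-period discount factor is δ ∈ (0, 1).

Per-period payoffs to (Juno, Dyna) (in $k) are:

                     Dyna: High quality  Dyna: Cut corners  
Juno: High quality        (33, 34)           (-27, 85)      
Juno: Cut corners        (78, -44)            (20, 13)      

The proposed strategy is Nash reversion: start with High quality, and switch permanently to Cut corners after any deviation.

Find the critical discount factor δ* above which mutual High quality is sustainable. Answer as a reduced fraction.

45/58

Juno: cooperation gives 33 each period; deviation gives 78 once then 20 forever.
  33/(1−δ) ≥ 78 + 20δ/(1−δ) ⇒ δ ≥ 45/58.
Dyna: cooperation gives 34 each period; deviation gives 85 once then 13 forever.
  δ ≥ 51/72 = 17/24.
Both must hold, so the binding constraint is Juno's: δ ≥ 45/58.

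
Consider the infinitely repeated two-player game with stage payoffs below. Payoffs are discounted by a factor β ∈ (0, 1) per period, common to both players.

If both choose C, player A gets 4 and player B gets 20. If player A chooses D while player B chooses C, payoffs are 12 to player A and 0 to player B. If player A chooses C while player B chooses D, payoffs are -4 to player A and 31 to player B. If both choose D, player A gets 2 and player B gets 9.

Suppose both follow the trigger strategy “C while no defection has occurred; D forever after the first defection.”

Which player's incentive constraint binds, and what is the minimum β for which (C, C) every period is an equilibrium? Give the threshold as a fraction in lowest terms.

player A: cooperation gives 4 each period; deviation gives 12 once then 2 forever.
  4/(1−β) ≥ 12 + 2β/(1−β) ⇒ β ≥ 8/10 = 4/5.
player B: cooperation gives 20 each period; deviation gives 31 once then 9 forever.
  β ≥ 11/22 = 1/2.
Both must hold, so the binding constraint is player A's: β ≥ 4/5.

player A; β ≥ 4/5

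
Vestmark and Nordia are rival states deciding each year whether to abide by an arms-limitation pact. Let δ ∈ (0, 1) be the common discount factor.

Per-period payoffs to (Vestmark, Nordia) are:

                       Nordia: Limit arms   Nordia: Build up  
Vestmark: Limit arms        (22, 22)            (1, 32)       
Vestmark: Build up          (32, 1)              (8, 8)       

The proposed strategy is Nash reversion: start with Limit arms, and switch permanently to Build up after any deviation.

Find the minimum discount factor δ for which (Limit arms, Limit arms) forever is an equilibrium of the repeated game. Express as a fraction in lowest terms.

5/12

Under grim trigger the critical discount factor is (T−C)/(T−P) with T = 32, C = 22, P = 8.
δ* = (32−22)/(32−8) = 10/24 = 5/12.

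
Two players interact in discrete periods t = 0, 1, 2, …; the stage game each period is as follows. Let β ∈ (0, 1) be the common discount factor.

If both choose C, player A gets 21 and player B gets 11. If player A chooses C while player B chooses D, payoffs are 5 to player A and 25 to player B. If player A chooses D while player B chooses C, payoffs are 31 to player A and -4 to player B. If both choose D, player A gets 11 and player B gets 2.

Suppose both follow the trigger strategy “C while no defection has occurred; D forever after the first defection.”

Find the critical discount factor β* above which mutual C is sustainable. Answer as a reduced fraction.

player A: cooperation gives 21 each period; deviation gives 31 once then 11 forever.
  21/(1−β) ≥ 31 + 11β/(1−β) ⇒ β ≥ 10/20 = 1/2.
player B: cooperation gives 11 each period; deviation gives 25 once then 2 forever.
  β ≥ 14/23.
Both must hold, so the binding constraint is player B's: β ≥ 14/23.

14/23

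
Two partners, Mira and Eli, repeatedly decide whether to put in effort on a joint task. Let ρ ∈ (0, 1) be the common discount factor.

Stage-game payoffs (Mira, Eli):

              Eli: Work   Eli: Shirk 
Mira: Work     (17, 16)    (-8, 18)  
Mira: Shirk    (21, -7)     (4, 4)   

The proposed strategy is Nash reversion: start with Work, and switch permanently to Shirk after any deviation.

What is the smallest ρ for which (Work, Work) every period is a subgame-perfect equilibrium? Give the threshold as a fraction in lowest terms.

For Mira: deviation gain 21−17 = 4, per-period punishment loss 17−4 = 13. IC gives ρ ≥ 4/17.
For Eli: gain 2, loss 12 per period, so ρ ≥ 2/14 = 1/7.
The tighter constraint is Mira's, so cooperation needs ρ ≥ 4/17.

4/17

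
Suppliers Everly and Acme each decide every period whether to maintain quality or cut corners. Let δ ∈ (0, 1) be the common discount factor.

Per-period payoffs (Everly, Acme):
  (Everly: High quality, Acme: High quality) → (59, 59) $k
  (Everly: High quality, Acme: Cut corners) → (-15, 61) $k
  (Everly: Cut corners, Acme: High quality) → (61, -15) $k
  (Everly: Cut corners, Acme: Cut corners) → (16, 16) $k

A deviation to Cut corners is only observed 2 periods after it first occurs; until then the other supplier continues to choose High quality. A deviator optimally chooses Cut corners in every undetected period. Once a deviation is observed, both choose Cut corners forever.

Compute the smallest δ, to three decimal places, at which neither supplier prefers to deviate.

Deviating for the 2 undetected periods gains 61−59 = 2 per period over cooperation, then loses 59−16 = 43 per period forever once punishment starts.
Gain: 2(1 + δ + … + δ^1); loss: 43·δ^2/(1−δ).
No profitable deviation ⇔ 2(1−δ^2) ≤ 43·δ^2, i.e. δ^2 ≥ 2/(2+43) = 2/45.
Hence δ ≥ (2/45)^(1/2) ≈ 0.211.

0.211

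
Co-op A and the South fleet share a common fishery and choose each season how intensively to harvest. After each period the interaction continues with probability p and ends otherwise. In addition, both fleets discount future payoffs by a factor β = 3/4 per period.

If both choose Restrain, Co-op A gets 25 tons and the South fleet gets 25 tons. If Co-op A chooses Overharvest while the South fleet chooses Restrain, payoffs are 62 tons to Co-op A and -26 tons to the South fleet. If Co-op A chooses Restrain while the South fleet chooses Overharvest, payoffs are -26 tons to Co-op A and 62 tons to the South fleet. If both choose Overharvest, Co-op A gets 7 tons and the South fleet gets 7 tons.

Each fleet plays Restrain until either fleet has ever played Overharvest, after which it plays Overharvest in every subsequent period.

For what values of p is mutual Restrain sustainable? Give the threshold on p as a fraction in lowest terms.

148/165

With continuation probability p and discount β, the effective per-period discount factor is βp.
Grim-trigger IC: βp ≥ (62−25)/(62−7) = 37/55.
So p ≥ (37/55)/(3/4) = 148/165.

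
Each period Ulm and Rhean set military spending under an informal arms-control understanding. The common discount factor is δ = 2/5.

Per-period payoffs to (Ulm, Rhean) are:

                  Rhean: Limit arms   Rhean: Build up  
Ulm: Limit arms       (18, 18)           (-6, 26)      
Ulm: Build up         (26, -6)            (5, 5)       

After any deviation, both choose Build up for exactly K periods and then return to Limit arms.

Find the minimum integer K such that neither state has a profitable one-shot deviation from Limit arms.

3

IC: δ(1−δ^K)/(1−δ) ≥ (26−18)/(18−5) = 8/13.
With δ = 2/5: need 1 − δ^K ≥ 8/13·(1−2/5)/(2/5), i.e. δ^K ≤ 0.0769.
Since (2/5)^2 = 0.1600 and (2/5)^3 = 0.0640, the smallest such K is 3.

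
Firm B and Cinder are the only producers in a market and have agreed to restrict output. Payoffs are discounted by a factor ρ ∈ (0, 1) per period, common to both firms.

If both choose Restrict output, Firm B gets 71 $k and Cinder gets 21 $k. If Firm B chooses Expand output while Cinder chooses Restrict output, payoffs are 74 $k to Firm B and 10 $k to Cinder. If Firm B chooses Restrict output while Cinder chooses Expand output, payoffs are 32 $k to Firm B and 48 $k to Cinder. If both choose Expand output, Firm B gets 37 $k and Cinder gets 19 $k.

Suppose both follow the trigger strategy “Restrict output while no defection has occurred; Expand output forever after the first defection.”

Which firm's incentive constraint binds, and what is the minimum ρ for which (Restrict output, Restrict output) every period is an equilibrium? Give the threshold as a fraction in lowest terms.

Firm B: cooperation gives 71 each period; deviation gives 74 once then 37 forever.
  71/(1−ρ) ≥ 74 + 37ρ/(1−ρ) ⇒ ρ ≥ 3/37.
Cinder: cooperation gives 21 each period; deviation gives 48 once then 19 forever.
  ρ ≥ 27/29.
Both must hold, so the binding constraint is Cinder's: ρ ≥ 27/29.

Cinder; ρ ≥ 27/29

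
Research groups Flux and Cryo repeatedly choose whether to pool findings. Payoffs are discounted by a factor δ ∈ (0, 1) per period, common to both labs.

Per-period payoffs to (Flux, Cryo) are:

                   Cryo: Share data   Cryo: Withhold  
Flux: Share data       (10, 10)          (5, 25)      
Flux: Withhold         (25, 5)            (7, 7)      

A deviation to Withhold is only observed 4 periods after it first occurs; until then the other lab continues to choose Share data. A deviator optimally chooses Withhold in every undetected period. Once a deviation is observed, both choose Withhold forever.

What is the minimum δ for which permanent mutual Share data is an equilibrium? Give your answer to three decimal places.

The best deviation is to choose Withhold for all 4 undetected periods, earning 25 each, then 7 forever once detected.
Deviation value: 25(1−δ^4)/(1−δ) + 7δ^4/(1−δ); cooperation value: 10/(1−δ).
IC: 10 ≥ 25(1−δ^4) + 7δ^4 = 25 − 18δ^4.
So δ^4 ≥ 15/18 = 5/6, giving δ ≥ (5/6)^(1/4) ≈ 0.955.

0.955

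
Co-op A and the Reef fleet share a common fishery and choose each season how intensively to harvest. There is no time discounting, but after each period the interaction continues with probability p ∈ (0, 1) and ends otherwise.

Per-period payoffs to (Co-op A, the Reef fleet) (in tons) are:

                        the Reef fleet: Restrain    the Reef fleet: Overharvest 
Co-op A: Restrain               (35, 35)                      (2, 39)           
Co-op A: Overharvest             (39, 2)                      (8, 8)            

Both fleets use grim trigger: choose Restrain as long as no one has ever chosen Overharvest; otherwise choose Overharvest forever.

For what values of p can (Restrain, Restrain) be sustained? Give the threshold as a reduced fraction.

Expected cooperation value is 35 + p·35 + p²·35 + … = 35/(1−p); deviation gives 39 + p·8/(1−p).
35 ≥ 39(1−p) + 8p ⇒ 31p ≥ 4 ⇒ p ≥ 4/31.

4/31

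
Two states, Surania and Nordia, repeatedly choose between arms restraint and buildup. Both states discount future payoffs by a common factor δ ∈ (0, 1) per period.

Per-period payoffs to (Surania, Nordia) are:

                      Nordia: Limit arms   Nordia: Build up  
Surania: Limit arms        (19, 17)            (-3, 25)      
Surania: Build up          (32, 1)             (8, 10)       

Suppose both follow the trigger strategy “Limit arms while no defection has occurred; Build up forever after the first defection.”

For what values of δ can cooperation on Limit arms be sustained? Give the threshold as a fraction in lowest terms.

13/24

For Surania: deviation gain 32−19 = 13, per-period punishment loss 19−8 = 11. IC gives δ ≥ 13/24.
For Nordia: gain 8, loss 7 per period, so δ ≥ 8/15.
The tighter constraint is Surania's, so cooperation needs δ ≥ 13/24.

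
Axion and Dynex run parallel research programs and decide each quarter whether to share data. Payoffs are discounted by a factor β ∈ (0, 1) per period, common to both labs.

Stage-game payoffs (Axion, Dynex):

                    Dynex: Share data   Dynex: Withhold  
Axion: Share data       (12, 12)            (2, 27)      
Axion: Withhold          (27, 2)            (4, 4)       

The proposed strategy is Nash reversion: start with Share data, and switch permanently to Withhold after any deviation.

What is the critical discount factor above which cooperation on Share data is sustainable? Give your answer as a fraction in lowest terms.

15/23

Cooperation forever yields 12 each period: 12/(1−β).
Deviating yields 27 once, then 4 forever: 27 + 4β/(1−β).
No profitable deviation requires 12/(1−β) ≥ 27 + 4β/(1−β).
Multiplying by (1−β): 12 ≥ 27(1−β) + 4β = 27 − 23β.
So 23β ≥ 15, i.e. β ≥ 15/23.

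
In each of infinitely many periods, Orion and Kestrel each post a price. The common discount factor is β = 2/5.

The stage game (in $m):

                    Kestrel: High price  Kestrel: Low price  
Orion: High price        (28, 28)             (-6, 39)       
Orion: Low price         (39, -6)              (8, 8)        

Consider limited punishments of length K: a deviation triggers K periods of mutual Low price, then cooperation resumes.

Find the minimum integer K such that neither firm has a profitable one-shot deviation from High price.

IC: β(1−β^K)/(1−β) ≥ (39−28)/(28−8) = 11/20.
With β = 2/5: need 1 − β^K ≥ 11/20·(1−2/5)/(2/5), i.e. β^K ≤ 0.1750.
Since (2/5)^1 = 0.4000 and (2/5)^2 = 0.1600, the smallest such K is 2.

2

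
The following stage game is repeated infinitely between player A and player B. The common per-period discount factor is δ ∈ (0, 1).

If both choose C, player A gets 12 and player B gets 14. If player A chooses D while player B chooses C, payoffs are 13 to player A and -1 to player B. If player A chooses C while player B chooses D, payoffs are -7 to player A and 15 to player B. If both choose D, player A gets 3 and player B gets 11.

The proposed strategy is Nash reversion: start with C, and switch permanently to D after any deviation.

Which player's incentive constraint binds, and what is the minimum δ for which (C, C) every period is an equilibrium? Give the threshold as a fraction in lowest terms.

For player A: deviation gain 13−12 = 1, per-period punishment loss 12−3 = 9. IC gives δ ≥ 1/10.
For player B: gain 1, loss 3 per period, so δ ≥ 1/4.
The tighter constraint is player B's, so cooperation needs δ ≥ 1/4.

player B; δ ≥ 1/4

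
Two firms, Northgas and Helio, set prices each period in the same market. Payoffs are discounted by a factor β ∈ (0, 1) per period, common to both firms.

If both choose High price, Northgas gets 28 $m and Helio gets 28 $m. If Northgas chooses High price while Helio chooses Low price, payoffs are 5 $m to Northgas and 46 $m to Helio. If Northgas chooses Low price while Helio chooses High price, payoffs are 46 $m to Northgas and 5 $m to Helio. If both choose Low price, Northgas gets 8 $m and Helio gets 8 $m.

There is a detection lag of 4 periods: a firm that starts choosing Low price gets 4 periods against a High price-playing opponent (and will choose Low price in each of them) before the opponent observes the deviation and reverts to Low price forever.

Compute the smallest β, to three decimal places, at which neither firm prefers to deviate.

0.830

A deviator earns 46 for 4 periods, then 8 forever; cooperating earns 28 forever. Multiplying the IC by (1−β):
28 ≥ 46(1−β^4) + 8β^4, so 38·β^4 ≥ 18 and β^4 ≥ 9/19.
β ≥ (9/19)^(1/4) ≈ 0.830.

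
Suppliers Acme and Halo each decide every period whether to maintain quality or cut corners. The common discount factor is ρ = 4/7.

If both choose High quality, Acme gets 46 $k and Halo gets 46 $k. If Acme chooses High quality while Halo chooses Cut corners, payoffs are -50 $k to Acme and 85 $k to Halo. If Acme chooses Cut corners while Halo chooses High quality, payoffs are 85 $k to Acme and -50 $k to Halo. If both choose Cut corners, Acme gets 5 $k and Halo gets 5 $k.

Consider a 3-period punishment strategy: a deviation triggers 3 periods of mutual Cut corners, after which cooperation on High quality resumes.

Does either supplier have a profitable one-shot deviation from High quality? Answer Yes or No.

No

Comparing payoff streams over the 4 periods until play realigns: cooperate → 46(1+ρ+…+ρ^3); deviate → 85 + 5(ρ+…+ρ^3).
Cooperation is sustained iff (46−5)(ρ+…+ρ^3) ≥ 85−46.
ρ+…+ρ^3 = 4/7·(1−(4/7)^3)/(1−4/7) = 1.0845, and (85−46)/(46−5) = 0.9512.
1.0845 ≥ 0.9512, so cooperation is sustainable.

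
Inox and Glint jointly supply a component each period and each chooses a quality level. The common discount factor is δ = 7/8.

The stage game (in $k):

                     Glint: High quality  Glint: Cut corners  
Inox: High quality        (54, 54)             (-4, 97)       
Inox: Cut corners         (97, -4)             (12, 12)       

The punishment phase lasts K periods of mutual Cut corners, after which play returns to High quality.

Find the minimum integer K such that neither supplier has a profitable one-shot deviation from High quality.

Need Σ_{k=1}^{K} δ^k ≥ (97−54)/(54−12) = 1.0238 at δ = 7/8.
At K = 1 the sum is 0.8750 < 1.0238; at K = 2 it is 1.6406 ≥ 1.0238.
So the minimum punishment length is K = 2.

2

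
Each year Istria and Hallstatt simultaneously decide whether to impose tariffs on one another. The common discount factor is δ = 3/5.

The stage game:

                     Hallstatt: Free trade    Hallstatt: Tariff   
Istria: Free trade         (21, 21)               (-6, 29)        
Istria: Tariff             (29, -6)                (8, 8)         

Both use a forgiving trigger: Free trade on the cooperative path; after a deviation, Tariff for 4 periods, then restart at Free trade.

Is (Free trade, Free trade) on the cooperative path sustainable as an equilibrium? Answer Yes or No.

Comparing payoff streams over the 5 periods until play realigns: cooperate → 21(1+δ+…+δ^4); deviate → 29 + 8(δ+…+δ^4).
Cooperation is sustained iff (21−8)(δ+…+δ^4) ≥ 29−21.
δ+…+δ^4 = 3/5·(1−(3/5)^4)/(1−3/5) = 1.3056, and (29−21)/(21−8) = 0.6154.
1.3056 ≥ 0.6154, so cooperation is sustainable.

Yes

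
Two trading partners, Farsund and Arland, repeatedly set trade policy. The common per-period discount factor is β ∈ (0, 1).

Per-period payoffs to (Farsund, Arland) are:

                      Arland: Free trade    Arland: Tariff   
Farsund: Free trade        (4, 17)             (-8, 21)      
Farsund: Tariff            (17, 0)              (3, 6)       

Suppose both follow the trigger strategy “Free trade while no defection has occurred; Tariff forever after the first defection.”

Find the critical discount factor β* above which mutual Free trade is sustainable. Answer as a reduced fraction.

13/14

For Farsund: deviation gain 17−4 = 13, per-period punishment loss 4−3 = 1. IC gives β ≥ 13/14.
For Arland: gain 4, loss 11 per period, so β ≥ 4/15.
The tighter constraint is Farsund's, so cooperation needs β ≥ 13/14.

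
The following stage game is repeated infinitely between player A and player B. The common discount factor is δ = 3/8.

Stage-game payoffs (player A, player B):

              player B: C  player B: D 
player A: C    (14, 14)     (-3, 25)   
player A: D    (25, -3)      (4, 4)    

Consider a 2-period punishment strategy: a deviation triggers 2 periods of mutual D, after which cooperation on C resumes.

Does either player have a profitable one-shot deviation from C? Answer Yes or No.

IC: δ+…+δ^2 ≥ (25−14)/(14−4) = 11/10.
At δ = 3/8: partial sum = 0.5156 < 1.1000. Cooperation not sustainable.

Yes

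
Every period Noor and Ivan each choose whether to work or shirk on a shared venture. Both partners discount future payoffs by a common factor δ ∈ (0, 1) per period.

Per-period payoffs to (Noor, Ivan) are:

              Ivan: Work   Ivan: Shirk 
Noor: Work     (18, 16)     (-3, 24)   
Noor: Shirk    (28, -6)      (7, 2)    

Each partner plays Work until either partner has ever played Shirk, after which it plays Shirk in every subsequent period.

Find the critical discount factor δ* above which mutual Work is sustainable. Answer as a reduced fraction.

Noor's threshold: (28−18)/(28−7) = 10/21.
Ivan's threshold: (24−16)/(24−2) = 4/11.
10/21 > 4/11, so Noor binds and δ* = 10/21.

10/21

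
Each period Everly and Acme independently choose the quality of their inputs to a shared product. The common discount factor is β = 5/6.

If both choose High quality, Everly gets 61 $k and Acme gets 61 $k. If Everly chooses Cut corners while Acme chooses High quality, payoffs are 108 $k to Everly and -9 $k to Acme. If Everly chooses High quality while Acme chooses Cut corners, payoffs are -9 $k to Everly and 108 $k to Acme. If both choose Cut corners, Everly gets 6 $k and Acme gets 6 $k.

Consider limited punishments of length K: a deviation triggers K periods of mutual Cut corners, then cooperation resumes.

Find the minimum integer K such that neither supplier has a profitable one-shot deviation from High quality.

2

Need Σ_{k=1}^{K} β^k ≥ (108−61)/(61−6) = 0.8545 at β = 5/6.
At K = 1 the sum is 0.8333 < 0.8545; at K = 2 it is 1.5278 ≥ 0.8545.
So the minimum punishment length is K = 2.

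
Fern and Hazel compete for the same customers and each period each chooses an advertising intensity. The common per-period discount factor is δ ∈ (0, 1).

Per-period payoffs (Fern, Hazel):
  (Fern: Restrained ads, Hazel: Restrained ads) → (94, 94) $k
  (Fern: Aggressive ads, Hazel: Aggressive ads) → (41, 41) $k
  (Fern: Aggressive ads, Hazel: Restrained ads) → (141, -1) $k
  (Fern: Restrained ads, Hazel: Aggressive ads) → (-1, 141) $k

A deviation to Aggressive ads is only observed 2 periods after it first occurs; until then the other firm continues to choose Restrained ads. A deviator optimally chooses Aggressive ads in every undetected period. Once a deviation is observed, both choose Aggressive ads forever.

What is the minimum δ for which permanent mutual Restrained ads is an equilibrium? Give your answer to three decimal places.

0.686

The best deviation is to choose Aggressive ads for all 2 undetected periods, earning 141 each, then 41 forever once detected.
Deviation value: 141(1−δ^2)/(1−δ) + 41δ^2/(1−δ); cooperation value: 94/(1−δ).
IC: 94 ≥ 141(1−δ^2) + 41δ^2 = 141 − 100δ^2.
So δ^2 ≥ 47/100, giving δ ≥ (47/100)^(1/2) ≈ 0.686.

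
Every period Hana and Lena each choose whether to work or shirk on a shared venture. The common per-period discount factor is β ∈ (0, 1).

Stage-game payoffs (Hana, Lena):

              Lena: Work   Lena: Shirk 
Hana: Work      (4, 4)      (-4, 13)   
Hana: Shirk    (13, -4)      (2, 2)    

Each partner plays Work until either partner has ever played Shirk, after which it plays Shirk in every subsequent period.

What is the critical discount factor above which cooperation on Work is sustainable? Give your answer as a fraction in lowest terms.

One-period gain from deviating is 13 − 4 = 9. The loss is 4 − 2 = 2 in every subsequent period, with present value 2·β/(1−β).
Deviation is unprofitable when 2·β/(1−β) ≥ 9, i.e. β/(1−β) ≥ 9/2.
Equivalently β ≥ 9/(9+2) = 9/11.

9/11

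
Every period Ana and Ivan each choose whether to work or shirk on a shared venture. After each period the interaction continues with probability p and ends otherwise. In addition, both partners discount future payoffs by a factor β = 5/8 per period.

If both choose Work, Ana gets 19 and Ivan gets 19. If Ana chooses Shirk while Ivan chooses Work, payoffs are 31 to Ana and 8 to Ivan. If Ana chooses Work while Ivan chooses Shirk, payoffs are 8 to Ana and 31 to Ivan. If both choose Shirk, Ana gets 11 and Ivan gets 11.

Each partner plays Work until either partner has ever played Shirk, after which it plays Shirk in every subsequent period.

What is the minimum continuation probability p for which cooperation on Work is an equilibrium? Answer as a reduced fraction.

24/25

Expected continuation weight on next period's payoff is β·p = 5/8·p, which plays the role of the discount factor.
Cooperation requires 5/8·p ≥ (31−19)/(31−11) = 3/5, hence p ≥ 24/25.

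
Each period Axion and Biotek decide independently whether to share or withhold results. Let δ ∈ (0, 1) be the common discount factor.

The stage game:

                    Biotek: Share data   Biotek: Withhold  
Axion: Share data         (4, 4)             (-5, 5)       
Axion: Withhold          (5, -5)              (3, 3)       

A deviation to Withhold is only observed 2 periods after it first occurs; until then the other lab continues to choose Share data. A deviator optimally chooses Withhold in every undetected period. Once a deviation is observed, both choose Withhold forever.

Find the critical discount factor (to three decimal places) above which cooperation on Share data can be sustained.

The best deviation is to choose Withhold for all 2 undetected periods, earning 5 each, then 3 forever once detected.
Deviation value: 5(1−δ^2)/(1−δ) + 3δ^2/(1−δ); cooperation value: 4/(1−δ).
IC: 4 ≥ 5(1−δ^2) + 3δ^2 = 5 − 2δ^2.
So δ^2 ≥ 1/2, giving δ ≥ (1/2)^(1/2) ≈ 0.707.

0.707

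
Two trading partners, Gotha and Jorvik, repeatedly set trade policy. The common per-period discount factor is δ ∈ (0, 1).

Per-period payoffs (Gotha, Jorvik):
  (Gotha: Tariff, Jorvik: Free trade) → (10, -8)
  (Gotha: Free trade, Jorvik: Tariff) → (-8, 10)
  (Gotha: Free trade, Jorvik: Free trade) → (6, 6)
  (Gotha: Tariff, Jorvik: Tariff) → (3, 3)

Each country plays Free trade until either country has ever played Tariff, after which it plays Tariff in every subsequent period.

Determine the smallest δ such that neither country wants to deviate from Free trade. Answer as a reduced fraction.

4/7

Cooperation forever yields 6 each period: 6/(1−δ).
Deviating yields 10 once, then 3 forever: 10 + 3δ/(1−δ).
No profitable deviation requires 6/(1−δ) ≥ 10 + 3δ/(1−δ).
Multiplying by (1−δ): 6 ≥ 10(1−δ) + 3δ = 10 − 7δ.
So 7δ ≥ 4, i.e. δ ≥ 4/7.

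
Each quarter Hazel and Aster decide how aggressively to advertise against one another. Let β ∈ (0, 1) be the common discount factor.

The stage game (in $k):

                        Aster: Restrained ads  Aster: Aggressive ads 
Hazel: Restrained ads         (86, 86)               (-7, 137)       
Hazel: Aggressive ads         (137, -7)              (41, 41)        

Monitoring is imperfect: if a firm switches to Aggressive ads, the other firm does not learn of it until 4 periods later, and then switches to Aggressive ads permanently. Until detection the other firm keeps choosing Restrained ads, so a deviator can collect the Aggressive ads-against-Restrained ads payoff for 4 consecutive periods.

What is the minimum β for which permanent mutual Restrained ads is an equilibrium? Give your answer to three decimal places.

0.854

A deviator earns 137 for 4 periods, then 41 forever; cooperating earns 86 forever. Multiplying the IC by (1−β):
86 ≥ 137(1−β^4) + 41β^4, so 96·β^4 ≥ 51 and β^4 ≥ 17/32.
β ≥ (17/32)^(1/4) ≈ 0.854.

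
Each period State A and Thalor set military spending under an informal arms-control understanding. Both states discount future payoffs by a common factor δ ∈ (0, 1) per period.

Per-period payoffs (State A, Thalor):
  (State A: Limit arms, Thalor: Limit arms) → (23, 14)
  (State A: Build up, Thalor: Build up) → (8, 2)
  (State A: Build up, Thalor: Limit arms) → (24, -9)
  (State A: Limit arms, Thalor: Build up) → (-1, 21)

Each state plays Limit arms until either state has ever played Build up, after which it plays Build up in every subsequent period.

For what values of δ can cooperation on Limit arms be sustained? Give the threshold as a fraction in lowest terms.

State A: cooperation gives 23 each period; deviation gives 24 once then 8 forever.
  23/(1−δ) ≥ 24 + 8δ/(1−δ) ⇒ δ ≥ 1/16.
Thalor: cooperation gives 14 each period; deviation gives 21 once then 2 forever.
  δ ≥ 7/19.
Both must hold, so the binding constraint is Thalor's: δ ≥ 7/19.

7/19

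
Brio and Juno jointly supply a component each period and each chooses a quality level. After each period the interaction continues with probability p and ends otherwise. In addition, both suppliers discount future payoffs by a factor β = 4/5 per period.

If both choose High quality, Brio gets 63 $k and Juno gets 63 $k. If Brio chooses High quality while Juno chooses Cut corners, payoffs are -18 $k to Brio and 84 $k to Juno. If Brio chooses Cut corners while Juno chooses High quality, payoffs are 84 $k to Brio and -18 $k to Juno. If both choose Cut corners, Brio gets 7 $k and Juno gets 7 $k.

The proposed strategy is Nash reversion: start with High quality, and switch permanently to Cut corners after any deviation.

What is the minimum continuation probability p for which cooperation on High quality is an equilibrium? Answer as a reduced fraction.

With continuation probability p and discount β, the effective per-period discount factor is βp.
Grim-trigger IC: βp ≥ (84−63)/(84−7) = 3/11.
So p ≥ (3/11)/(4/5) = 15/44.

15/44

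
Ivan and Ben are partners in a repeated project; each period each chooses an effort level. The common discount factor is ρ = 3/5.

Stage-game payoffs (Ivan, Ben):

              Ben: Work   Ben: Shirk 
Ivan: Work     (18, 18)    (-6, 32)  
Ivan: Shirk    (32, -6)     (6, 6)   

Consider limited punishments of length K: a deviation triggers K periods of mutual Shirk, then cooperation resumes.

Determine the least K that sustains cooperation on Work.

No profitable deviation requires (18−6)(ρ+…+ρ^K) ≥ 32−18, i.e. ρ+…+ρ^K ≥ 7/6 ≈ 1.1667.
With ρ = 3/5, the partial sums are K=1: 0.6000, K=2: 0.9600, K=3: 1.1760.
K = 3 is the first length at which the sum reaches 1.1667.

3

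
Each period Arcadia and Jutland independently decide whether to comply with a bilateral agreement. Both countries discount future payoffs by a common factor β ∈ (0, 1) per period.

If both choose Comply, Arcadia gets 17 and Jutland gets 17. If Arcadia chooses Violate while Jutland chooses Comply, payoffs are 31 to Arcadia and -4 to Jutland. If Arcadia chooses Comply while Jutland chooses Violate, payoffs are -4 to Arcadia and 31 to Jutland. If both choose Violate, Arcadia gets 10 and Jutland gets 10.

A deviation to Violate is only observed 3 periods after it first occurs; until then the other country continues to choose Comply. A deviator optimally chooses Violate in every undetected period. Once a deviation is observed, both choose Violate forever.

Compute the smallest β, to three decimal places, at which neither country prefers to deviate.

0.874

Deviating for the 3 undetected periods gains 31−17 = 14 per period over cooperation, then loses 17−10 = 7 per period forever once punishment starts.
Gain: 14(1 + β + … + β^2); loss: 7·β^3/(1−β).
No profitable deviation ⇔ 14(1−β^3) ≤ 7·β^3, i.e. β^3 ≥ 14/(14+7) = 2/3.
Hence β ≥ (2/3)^(1/3) ≈ 0.874.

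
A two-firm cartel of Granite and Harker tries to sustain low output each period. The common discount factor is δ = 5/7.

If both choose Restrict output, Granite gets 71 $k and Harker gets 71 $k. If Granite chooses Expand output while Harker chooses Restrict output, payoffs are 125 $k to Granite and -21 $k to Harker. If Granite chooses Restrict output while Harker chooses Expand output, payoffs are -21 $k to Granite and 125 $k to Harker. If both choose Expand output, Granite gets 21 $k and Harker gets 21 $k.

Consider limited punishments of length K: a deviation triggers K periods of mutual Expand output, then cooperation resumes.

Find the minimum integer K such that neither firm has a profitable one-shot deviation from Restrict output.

2

No profitable deviation requires (71−21)(δ+…+δ^K) ≥ 125−71, i.e. δ+…+δ^K ≥ 27/25 ≈ 1.0800.
With δ = 5/7, the partial sums are K=1: 0.7143, K=2: 1.2245.
K = 2 is the first length at which the sum reaches 1.0800.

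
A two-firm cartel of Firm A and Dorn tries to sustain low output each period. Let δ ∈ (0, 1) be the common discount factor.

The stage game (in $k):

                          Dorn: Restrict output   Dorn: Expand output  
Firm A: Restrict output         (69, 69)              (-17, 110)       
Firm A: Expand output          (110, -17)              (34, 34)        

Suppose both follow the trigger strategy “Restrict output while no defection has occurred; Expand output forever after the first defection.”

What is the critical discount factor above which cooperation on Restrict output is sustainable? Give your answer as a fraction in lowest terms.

69/(1−δ) ≥ 110 + 34δ/(1−δ)
69 ≥ 110 − 76δ
δ ≥ 41/76.

41/76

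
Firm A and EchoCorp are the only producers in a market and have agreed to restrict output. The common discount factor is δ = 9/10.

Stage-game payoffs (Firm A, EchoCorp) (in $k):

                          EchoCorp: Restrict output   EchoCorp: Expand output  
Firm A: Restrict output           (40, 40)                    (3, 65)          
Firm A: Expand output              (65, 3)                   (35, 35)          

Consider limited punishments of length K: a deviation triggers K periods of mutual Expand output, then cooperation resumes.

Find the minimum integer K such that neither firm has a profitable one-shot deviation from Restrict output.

8

No profitable deviation requires (40−35)(δ+…+δ^K) ≥ 65−40, i.e. δ+…+δ^K ≥ 5 ≈ 5.0000.
With δ = 9/10, the partial sums are K=1: 0.9000, K=2: 1.7100, …, K=6: 4.2170, K=7: 4.6953, K=8: 5.1258.
K = 8 is the first length at which the sum reaches 5.0000.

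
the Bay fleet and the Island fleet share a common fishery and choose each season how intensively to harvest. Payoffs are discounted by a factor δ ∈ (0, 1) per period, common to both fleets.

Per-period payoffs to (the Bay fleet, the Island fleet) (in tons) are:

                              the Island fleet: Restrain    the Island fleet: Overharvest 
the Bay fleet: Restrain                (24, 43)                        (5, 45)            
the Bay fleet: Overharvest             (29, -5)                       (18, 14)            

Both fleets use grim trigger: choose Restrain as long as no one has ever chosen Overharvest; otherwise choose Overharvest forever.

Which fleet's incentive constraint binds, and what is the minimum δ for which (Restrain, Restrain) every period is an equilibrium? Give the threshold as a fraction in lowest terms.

the Bay fleet; δ ≥ 5/11

the Bay fleet: cooperation gives 24 each period; deviation gives 29 once then 18 forever.
  24/(1−δ) ≥ 29 + 18δ/(1−δ) ⇒ δ ≥ 5/11.
the Island fleet: cooperation gives 43 each period; deviation gives 45 once then 14 forever.
  δ ≥ 2/31.
Both must hold, so the binding constraint is the Bay fleet's: δ ≥ 5/11.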